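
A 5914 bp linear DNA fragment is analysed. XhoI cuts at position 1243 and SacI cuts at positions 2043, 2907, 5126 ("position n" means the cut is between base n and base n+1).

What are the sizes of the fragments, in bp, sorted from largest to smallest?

Combined cut positions (sorted): 1243, 2043, 2907, 5126.
Linear molecule, 4 cuts → 5 fragments:
  1243 − 0 = 1243 bp
  2043 − 1243 = 800 bp
  2907 − 2043 = 864 bp
  5126 − 2907 = 2219 bp
  5914 − 5126 = 788 bp
Sorted largest to smallest: 2219, 1243, 864, 800, 788 bp.

2219, 1243, 864, 800, 788 bp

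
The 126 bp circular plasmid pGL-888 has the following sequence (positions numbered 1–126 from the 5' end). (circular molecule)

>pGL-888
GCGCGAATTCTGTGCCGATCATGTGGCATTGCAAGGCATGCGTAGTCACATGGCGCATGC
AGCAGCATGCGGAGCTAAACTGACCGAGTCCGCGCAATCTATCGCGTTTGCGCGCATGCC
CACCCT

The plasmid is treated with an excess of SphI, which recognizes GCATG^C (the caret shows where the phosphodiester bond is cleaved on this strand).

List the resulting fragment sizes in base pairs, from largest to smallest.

SphI sites (GCATGC) start at positions 36, 55, 65, 114.
SphI cuts after base 5 of each site (before the last base), so after positions 40, 59, 69, 118.
Circular molecule, 4 cuts → 4 fragments:
  41–59 → 19 bp
  60–69 → 10 bp
  70–118 → 49 bp
  119–126 then 1–40 → 8 + 40 = 48 bp
Sorted largest to smallest: 49, 48, 19, 10 bp.

49, 48, 19, 10 bp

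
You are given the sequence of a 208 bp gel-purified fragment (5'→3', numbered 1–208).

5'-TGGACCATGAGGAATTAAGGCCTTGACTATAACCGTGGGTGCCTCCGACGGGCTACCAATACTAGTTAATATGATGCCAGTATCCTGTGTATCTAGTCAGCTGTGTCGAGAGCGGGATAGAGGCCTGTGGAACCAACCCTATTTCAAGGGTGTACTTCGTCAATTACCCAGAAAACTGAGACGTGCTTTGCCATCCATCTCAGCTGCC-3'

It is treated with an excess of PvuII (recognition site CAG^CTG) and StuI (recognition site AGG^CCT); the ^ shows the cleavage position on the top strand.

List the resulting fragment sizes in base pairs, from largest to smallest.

80, 80, 23, 20, 5 bp

PvuII sites (CAGCTG) start at positions 98, 201.
PvuII cuts after base 3 of each site, so after positions 100, 203.
StuI sites (AGGCCT) start at positions 18, 121.
StuI cuts after base 3 of each site, so after positions 20, 123.
Combined cut positions: 20, 100, 123, 203.
Linear molecule, 4 cuts → 5 fragments:
  1–20 → 20 bp
  21–100 → 80 bp
  101–123 → 23 bp
  124–203 → 80 bp
  204–208 → 5 bp
Sorted largest to smallest: 80, 80, 23, 20, 5 bp.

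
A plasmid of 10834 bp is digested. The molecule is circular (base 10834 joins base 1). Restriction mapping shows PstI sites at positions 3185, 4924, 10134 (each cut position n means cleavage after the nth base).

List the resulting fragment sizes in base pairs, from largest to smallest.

5210, 3885, 1739 bp

Circular molecule, 3 cuts → 3 fragments:
  4924 − 3185 = 1739 bp
  10134 − 4924 = 5210 bp
  wrap: 10834 − 10134 + 3185 = 3885 bp
Sorted largest to smallest: 5210, 3885, 1739 bp.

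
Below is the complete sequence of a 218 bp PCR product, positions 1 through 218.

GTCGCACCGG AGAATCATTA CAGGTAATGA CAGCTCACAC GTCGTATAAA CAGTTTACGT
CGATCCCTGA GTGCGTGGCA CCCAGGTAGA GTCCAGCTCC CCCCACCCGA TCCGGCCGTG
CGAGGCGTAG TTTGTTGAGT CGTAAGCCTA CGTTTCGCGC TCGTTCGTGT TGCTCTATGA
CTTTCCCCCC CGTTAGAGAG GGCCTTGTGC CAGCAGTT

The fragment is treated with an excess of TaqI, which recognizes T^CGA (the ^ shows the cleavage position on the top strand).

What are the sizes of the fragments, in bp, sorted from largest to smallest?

158, 60 bp

The TaqI site (TCGA) starts at position 60.
TaqI cuts after the first base of each site, so after position 60.
Linear molecule, 1 cut → 2 fragments:
  1–60 → 60 bp
  61–218 → 158 bp
Sorted largest to smallest: 158, 60 bp.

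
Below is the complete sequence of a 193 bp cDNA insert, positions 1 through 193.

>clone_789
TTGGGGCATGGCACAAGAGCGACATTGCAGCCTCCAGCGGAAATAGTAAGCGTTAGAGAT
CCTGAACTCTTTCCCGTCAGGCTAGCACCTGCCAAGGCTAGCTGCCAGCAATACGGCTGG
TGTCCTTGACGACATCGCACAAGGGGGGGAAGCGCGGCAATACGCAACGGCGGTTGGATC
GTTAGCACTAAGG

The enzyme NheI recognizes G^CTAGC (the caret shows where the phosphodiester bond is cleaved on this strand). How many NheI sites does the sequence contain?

2

GCTAGC occurs starting at positions 81, 97.
NheI cuts at 2 sites.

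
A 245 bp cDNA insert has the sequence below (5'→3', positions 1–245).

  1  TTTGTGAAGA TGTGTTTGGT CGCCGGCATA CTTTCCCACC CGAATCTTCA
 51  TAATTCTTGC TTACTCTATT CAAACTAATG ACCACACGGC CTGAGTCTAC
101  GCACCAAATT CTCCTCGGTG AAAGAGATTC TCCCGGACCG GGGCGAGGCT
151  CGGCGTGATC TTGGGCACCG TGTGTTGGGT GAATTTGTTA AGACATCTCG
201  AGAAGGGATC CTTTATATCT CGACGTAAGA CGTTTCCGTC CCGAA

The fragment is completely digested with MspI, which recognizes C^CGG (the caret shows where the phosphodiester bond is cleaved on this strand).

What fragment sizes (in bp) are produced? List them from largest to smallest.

110, 107, 23, 5 bp

MspI sites (CCGG) start at positions 23, 133, 138.
MspI cuts after the first base of each site, so after positions 23, 133, 138.
Linear molecule, 3 cuts → 4 fragments:
  1–23 → 23 bp
  24–133 → 110 bp
  134–138 → 5 bp
  139–245 → 107 bp
Sorted largest to smallest: 110, 107, 23, 5 bp.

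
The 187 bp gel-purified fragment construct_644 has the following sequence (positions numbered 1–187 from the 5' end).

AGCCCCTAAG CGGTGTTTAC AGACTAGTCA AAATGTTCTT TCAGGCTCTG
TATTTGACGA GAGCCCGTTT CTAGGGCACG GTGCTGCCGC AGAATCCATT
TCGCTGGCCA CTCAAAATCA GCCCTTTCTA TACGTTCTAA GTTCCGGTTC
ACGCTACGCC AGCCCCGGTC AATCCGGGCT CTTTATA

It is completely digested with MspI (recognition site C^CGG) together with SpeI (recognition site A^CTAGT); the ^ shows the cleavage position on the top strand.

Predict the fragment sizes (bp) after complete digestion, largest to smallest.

121, 23, 21, 13, 9 bp

MspI sites (CCGG) start at positions 144, 165, 174.
MspI cuts after the first base of each site, so after positions 144, 165, 174.
The SpeI site (ACTAGT) starts at position 23.
SpeI cuts after the first base of each site, so after position 23.
Combined cut positions: 23, 144, 165, 174.
Linear molecule, 4 cuts → 5 fragments:
  1–23 → 23 bp
  24–144 → 121 bp
  145–165 → 21 bp
  166–174 → 9 bp
  175–187 → 13 bp
Sorted largest to smallest: 121, 23, 21, 13, 9 bp.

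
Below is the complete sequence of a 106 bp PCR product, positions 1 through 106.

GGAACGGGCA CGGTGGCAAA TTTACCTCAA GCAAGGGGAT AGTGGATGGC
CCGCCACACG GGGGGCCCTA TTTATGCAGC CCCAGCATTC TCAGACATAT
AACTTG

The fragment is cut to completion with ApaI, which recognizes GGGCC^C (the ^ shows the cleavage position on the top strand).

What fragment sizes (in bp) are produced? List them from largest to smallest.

The ApaI site (GGGCCC) starts at position 63.
ApaI cuts after base 5 of each site (before the last base), so after position 67.
Linear molecule, 1 cut → 2 fragments:
  1–67 → 67 bp
  68–106 → 39 bp
Sorted largest to smallest: 67, 39 bp.

67, 39 bp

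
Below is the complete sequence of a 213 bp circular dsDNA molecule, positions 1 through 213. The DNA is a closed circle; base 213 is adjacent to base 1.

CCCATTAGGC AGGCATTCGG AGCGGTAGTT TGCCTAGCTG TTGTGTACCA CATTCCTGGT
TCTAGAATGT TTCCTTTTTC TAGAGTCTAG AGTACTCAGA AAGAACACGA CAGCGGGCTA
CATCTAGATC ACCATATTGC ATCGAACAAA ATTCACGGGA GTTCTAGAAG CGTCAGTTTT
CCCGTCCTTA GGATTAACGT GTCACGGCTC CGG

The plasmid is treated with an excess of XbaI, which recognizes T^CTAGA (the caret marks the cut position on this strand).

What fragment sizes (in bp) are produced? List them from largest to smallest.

XbaI sites (TCTAGA) start at positions 61, 79, 86, 123, 163.
XbaI cuts after the first base of each site, so after positions 61, 79, 86, 123, 163.
Circular molecule, 5 cuts → 5 fragments:
  62–79 → 18 bp
  80–86 → 7 bp
  87–123 → 37 bp
  124–163 → 40 bp
  164–213 then 1–61 → 50 + 61 = 111 bp
Sorted largest to smallest: 111, 40, 37, 18, 7 bp.

111, 40, 37, 18, 7 bp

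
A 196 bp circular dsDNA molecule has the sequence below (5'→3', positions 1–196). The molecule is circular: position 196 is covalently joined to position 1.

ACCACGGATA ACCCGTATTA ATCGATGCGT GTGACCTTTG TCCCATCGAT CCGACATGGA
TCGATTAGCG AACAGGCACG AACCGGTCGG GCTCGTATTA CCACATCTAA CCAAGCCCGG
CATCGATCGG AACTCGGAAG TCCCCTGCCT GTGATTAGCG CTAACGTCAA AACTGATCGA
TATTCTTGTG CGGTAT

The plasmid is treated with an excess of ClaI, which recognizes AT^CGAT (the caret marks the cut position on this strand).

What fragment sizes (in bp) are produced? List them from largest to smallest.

62, 54, 41, 24, 15 bp

ClaI sites (ATCGAT) start at positions 21, 45, 60, 122, 176.
ClaI cuts after base 2 of each site, so after positions 22, 46, 61, 123, 177.
Circular molecule, 5 cuts → 5 fragments:
  23–46 → 24 bp
  47–61 → 15 bp
  62–123 → 62 bp
  124–177 → 54 bp
  178–196 then 1–22 → 19 + 22 = 41 bp
Sorted largest to smallest: 62, 54, 41, 24, 15 bp.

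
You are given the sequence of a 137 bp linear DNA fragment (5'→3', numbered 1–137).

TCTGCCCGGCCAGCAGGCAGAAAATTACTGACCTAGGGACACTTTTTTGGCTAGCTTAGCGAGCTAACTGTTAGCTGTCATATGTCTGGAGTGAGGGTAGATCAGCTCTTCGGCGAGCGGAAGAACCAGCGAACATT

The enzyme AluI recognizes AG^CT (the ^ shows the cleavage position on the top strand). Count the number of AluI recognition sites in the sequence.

AGCT occurs starting at positions 53, 62, 73, 104.
AluI cuts at 4 sites.

4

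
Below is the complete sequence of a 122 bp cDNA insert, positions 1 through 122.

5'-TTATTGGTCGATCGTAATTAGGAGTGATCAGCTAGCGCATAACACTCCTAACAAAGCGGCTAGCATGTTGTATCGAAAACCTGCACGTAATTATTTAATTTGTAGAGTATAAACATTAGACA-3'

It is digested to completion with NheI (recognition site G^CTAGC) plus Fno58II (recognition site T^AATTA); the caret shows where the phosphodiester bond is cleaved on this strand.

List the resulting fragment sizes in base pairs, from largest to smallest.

34, 29, 28, 16, 15 bp

NheI sites (GCTAGC) start at positions 31, 59.
NheI cuts after the first base of each site, so after positions 31, 59.
Fno58II sites (TAATTA) start at positions 15, 88.
Fno58II cuts after the first base of each site, so after positions 15, 88.
Combined cut positions: 15, 31, 59, 88.
Linear molecule, 4 cuts → 5 fragments:
  1–15 → 15 bp
  16–31 → 16 bp
  32–59 → 28 bp
  60–88 → 29 bp
  89–122 → 34 bp
Sorted largest to smallest: 34, 29, 28, 16, 15 bp.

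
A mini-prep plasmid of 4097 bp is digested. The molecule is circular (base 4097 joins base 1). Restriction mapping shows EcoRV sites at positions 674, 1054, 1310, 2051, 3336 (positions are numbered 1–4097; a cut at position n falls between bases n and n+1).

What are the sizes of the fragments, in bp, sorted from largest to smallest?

1435, 1285, 741, 380, 256 bp

Circular molecule, 5 cuts → 5 fragments:
  1054 − 674 = 380 bp
  1310 − 1054 = 256 bp
  2051 − 1310 = 741 bp
  3336 − 2051 = 1285 bp
  wrap: 4097 − 3336 + 674 = 1435 bp
Sorted largest to smallest: 1435, 1285, 741, 380, 256 bp.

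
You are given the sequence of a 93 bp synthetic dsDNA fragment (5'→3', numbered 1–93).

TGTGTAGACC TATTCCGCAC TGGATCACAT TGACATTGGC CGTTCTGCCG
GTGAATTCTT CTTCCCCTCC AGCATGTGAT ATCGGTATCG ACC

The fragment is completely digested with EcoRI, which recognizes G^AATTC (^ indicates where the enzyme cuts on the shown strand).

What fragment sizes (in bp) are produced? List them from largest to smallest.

The EcoRI site (GAATTC) starts at position 53.
EcoRI cuts after the first base of each site, so after position 53.
Linear molecule, 1 cut → 2 fragments:
  1–53 → 53 bp
  54–93 → 40 bp
Sorted largest to smallest: 53, 40 bp.

53, 40 bp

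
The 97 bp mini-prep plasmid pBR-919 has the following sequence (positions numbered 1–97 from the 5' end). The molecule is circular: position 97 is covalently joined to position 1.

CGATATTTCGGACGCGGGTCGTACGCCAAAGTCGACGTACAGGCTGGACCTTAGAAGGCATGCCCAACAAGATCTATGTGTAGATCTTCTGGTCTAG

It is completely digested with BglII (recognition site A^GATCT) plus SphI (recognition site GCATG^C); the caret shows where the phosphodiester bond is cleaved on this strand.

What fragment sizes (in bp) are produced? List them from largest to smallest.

BglII sites (AGATCT) start at positions 70, 82.
BglII cuts after the first base of each site, so after positions 70, 82.
The SphI site (GCATGC) starts at position 58.
SphI cuts after base 5 of each site (before the last base), so after position 62.
Combined cut positions: 62, 70, 82.
Circular molecule, 3 cuts → 3 fragments:
  63–70 → 8 bp
  71–82 → 12 bp
  83–97 then 1–62 → 15 + 62 = 77 bp
Sorted largest to smallest: 77, 12, 8 bp.

77, 12, 8 bp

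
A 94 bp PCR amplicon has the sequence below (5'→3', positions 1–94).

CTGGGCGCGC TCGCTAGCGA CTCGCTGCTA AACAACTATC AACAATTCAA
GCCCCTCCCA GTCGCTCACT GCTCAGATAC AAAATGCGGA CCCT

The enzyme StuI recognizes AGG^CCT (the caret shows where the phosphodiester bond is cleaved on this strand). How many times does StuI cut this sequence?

0

No occurrence of AGGCCT is present in the sequence.
StuI does not cut: 0 sites.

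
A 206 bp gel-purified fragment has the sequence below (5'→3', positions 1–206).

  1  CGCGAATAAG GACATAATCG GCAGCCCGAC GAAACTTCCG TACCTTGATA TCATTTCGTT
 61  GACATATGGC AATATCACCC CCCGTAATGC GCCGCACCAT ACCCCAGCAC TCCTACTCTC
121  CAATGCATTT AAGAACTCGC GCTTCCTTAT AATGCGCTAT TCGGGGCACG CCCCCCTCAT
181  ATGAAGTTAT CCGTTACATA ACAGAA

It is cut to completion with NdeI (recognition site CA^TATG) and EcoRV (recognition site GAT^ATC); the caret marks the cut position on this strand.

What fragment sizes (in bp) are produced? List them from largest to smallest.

NdeI sites (CATATG) start at positions 63, 178.
NdeI cuts after base 2 of each site, so after positions 64, 179.
The EcoRV site (GATATC) starts at position 47.
EcoRV cuts after base 3 of each site, so after position 49.
Combined cut positions: 49, 64, 179.
Linear molecule, 3 cuts → 4 fragments:
  1–49 → 49 bp
  50–64 → 15 bp
  65–179 → 115 bp
  180–206 → 27 bp
Sorted largest to smallest: 115, 49, 27, 15 bp.

115, 49, 27, 15 bp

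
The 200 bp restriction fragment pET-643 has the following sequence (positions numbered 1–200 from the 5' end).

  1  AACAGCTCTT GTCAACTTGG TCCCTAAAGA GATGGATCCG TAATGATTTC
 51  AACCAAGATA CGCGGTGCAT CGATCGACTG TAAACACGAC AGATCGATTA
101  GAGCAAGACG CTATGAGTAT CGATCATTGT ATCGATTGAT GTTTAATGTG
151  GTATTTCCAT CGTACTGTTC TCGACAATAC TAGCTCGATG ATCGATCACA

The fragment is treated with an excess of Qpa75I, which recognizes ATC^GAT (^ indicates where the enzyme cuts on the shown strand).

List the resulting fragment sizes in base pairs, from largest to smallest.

Qpa75I sites (ATCGAT) start at positions 69, 93, 119, 131, 191.
Qpa75I cuts after base 3 of each site, so after positions 71, 95, 121, 133, 193.
Linear molecule, 5 cuts → 6 fragments:
  1–71 → 71 bp
  72–95 → 24 bp
  96–121 → 26 bp
  122–133 → 12 bp
  134–193 → 60 bp
  194–200 → 7 bp
Sorted largest to smallest: 71, 60, 26, 24, 12, 7 bp.

71, 60, 26, 24, 12, 7 bp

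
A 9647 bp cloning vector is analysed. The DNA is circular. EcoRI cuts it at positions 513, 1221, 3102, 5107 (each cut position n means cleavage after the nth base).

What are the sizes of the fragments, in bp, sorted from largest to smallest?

Circular molecule, 4 cuts → 4 fragments:
  1221 − 513 = 708 bp
  3102 − 1221 = 1881 bp
  5107 − 3102 = 2005 bp
  wrap: 9647 − 5107 + 513 = 5053 bp
Sorted largest to smallest: 5053, 2005, 1881, 708 bp.

5053, 2005, 1881, 708 bp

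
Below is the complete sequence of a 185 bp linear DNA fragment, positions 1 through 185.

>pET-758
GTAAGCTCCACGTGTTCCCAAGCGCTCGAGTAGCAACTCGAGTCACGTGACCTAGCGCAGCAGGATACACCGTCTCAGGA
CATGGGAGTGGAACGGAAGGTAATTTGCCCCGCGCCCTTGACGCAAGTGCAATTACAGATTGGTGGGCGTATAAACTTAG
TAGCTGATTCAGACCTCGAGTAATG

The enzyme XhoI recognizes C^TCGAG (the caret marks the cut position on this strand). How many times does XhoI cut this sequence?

3

CTCGAG occurs starting at positions 25, 37, 175.
XhoI cuts at 3 sites.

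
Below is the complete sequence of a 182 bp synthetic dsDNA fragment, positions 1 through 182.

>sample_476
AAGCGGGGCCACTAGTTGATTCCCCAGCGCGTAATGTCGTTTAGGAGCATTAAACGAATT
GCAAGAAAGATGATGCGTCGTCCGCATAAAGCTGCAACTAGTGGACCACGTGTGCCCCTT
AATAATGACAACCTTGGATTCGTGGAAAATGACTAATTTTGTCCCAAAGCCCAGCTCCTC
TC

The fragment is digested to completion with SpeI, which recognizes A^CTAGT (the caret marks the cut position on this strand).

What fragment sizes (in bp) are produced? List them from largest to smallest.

86, 85, 11 bp

SpeI sites (ACTAGT) start at positions 11, 97.
SpeI cuts after the first base of each site, so after positions 11, 97.
Linear molecule, 2 cuts → 3 fragments:
  1–11 → 11 bp
  12–97 → 86 bp
  98–182 → 85 bp
Sorted largest to smallest: 86, 85, 11 bp.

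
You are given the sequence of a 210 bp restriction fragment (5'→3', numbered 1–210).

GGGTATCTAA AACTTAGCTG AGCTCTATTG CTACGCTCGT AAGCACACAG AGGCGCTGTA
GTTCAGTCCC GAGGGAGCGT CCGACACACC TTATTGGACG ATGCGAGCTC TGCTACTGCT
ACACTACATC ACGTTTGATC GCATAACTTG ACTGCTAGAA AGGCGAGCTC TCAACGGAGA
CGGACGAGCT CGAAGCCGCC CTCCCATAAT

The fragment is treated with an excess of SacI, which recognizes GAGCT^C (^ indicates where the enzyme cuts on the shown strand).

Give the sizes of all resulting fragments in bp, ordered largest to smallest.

85, 60, 24, 21, 20 bp

SacI sites (GAGCTC) start at positions 20, 105, 165, 186.
SacI cuts after base 5 of each site (before the last base), so after positions 24, 109, 169, 190.
Linear molecule, 4 cuts → 5 fragments:
  1–24 → 24 bp
  25–109 → 85 bp
  110–169 → 60 bp
  170–190 → 21 bp
  191–210 → 20 bp
Sorted largest to smallest: 85, 60, 24, 21, 20 bp.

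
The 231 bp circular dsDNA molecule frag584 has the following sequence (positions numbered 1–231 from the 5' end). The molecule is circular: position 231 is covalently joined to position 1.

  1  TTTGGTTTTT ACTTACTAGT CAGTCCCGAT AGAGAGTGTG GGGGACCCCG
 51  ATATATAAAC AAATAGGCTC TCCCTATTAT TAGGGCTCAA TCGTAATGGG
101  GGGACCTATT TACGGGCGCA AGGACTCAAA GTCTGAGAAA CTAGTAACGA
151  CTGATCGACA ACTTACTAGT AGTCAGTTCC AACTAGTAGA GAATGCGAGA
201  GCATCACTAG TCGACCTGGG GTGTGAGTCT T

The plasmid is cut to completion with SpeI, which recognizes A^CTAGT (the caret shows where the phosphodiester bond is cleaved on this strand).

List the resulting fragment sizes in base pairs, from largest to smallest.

SpeI sites (ACTAGT) start at positions 15, 140, 165, 182, 206.
SpeI cuts after the first base of each site, so after positions 15, 140, 165, 182, 206.
Circular molecule, 5 cuts → 5 fragments:
  16–140 → 125 bp
  141–165 → 25 bp
  166–182 → 17 bp
  183–206 → 24 bp
  207–231 then 1–15 → 25 + 15 = 40 bp
Sorted largest to smallest: 125, 40, 25, 24, 17 bp.

125, 40, 25, 24, 17 bp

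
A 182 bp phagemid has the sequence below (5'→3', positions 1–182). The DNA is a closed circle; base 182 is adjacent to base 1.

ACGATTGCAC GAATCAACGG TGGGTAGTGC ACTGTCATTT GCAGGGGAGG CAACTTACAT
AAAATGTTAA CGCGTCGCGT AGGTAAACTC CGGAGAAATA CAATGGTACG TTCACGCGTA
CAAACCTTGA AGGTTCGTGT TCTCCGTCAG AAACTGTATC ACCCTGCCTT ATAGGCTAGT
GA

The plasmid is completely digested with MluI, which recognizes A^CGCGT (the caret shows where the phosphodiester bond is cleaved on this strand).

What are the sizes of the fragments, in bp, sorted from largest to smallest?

138, 44 bp

MluI sites (ACGCGT) start at positions 70, 114.
MluI cuts after the first base of each site, so after positions 70, 114.
Circular molecule, 2 cuts → 2 fragments:
  71–114 → 44 bp
  115–182 then 1–70 → 68 + 70 = 138 bp
Sorted largest to smallest: 138, 44 bp.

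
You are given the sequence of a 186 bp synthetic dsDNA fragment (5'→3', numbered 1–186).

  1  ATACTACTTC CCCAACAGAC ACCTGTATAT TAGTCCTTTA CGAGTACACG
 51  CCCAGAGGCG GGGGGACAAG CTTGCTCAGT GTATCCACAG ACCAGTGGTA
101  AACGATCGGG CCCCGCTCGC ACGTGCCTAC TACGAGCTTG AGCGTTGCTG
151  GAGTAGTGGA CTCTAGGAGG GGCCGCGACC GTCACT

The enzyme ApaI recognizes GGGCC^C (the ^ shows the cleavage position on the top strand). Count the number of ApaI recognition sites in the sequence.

1

GGGCCC occurs starting at position 108.
ApaI cuts at 1 site.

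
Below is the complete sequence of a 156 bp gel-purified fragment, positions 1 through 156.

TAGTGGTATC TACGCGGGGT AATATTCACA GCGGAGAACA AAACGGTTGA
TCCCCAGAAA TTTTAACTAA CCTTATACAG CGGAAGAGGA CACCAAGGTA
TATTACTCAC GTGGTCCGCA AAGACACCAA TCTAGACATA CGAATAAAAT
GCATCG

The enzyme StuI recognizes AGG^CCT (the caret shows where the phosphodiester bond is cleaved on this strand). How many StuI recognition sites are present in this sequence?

No occurrence of AGGCCT is present in the sequence.
StuI does not cut: 0 sites.

0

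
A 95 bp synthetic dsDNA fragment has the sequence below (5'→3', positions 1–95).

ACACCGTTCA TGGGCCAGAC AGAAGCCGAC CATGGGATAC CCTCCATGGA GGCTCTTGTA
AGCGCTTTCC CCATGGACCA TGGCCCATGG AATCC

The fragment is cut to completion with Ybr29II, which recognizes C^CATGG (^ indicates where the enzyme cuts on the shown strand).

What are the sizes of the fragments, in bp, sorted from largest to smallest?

Ybr29II sites (CCATGG) start at positions 30, 44, 71, 78, 85.
Ybr29II cuts after the first base of each site, so after positions 30, 44, 71, 78, 85.
Linear molecule, 5 cuts → 6 fragments:
  1–30 → 30 bp
  31–44 → 14 bp
  45–71 → 27 bp
  72–78 → 7 bp
  79–85 → 7 bp
  86–95 → 10 bp
Sorted largest to smallest: 30, 27, 14, 10, 7, 7 bp.

30, 27, 14, 10, 7, 7 bp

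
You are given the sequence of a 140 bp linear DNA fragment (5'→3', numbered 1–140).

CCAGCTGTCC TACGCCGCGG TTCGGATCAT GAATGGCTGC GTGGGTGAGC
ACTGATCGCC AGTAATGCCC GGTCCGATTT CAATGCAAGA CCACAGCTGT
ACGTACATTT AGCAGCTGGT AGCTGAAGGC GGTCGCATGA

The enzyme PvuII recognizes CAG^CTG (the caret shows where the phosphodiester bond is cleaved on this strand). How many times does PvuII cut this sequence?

3

CAGCTG occurs starting at positions 2, 94, 113.
PvuII cuts at 3 sites.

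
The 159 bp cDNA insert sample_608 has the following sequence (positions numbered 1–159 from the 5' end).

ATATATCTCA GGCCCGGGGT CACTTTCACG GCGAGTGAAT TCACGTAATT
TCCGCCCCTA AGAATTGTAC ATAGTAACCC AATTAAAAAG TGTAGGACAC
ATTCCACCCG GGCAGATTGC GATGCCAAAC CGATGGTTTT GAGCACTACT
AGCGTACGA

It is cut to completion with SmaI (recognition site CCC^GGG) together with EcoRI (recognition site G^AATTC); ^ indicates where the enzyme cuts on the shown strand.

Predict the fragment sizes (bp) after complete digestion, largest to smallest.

72, 50, 22, 15 bp

SmaI sites (CCCGGG) start at positions 13, 107.
SmaI cuts after base 3 of each site, so after positions 15, 109.
The EcoRI site (GAATTC) starts at position 37.
EcoRI cuts after the first base of each site, so after position 37.
Combined cut positions: 15, 37, 109.
Linear molecule, 3 cuts → 4 fragments:
  1–15 → 15 bp
  16–37 → 22 bp
  38–109 → 72 bp
  110–159 → 50 bp
Sorted largest to smallest: 72, 50, 22, 15 bp.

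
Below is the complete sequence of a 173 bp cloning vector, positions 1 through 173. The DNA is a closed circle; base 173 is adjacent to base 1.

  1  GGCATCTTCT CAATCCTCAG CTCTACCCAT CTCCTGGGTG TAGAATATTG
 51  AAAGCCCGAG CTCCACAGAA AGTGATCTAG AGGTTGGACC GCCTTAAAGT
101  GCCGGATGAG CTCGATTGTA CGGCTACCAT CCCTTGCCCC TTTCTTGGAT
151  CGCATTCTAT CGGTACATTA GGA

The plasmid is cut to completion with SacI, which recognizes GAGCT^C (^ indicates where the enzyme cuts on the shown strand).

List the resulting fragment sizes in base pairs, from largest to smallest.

123, 50 bp

SacI sites (GAGCTC) start at positions 58, 108.
SacI cuts after base 5 of each site (before the last base), so after positions 62, 112.
Circular molecule, 2 cuts → 2 fragments:
  63–112 → 50 bp
  113–173 then 1–62 → 61 + 62 = 123 bp
Sorted largest to smallest: 123, 50 bp.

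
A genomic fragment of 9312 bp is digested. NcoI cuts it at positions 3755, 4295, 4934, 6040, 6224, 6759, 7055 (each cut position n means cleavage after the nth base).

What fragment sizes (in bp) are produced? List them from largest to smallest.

3755, 2257, 1106, 639, 540, 535, 296, 184 bp

Linear molecule, 7 cuts → 8 fragments:
  3755 − 0 = 3755 bp
  4295 − 3755 = 540 bp
  4934 − 4295 = 639 bp
  6040 − 4934 = 1106 bp
  6224 − 6040 = 184 bp
  6759 − 6224 = 535 bp
  7055 − 6759 = 296 bp
  9312 − 7055 = 2257 bp
Sorted largest to smallest: 3755, 2257, 1106, 639, 540, 535, 296, 184 bp.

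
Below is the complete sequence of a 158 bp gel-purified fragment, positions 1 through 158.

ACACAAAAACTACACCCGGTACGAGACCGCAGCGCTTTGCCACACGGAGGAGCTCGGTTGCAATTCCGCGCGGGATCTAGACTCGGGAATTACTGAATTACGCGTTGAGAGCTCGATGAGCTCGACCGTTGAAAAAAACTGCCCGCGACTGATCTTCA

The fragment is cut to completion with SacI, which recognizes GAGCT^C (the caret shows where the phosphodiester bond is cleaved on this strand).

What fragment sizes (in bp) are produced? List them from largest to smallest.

59, 54, 36, 9 bp

SacI sites (GAGCTC) start at positions 50, 109, 118.
SacI cuts after base 5 of each site (before the last base), so after positions 54, 113, 122.
Linear molecule, 3 cuts → 4 fragments:
  1–54 → 54 bp
  55–113 → 59 bp
  114–122 → 9 bp
  123–158 → 36 bp
Sorted largest to smallest: 59, 54, 36, 9 bp.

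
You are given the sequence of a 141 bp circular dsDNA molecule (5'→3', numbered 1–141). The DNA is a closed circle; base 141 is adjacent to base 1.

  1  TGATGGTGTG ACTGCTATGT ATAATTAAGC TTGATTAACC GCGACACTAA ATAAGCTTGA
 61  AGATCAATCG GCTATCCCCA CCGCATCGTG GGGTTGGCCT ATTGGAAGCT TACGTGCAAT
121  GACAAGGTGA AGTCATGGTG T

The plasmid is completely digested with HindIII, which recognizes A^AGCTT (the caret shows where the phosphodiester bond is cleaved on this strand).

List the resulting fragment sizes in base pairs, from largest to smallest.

HindIII sites (AAGCTT) start at positions 27, 53, 106.
HindIII cuts after the first base of each site, so after positions 27, 53, 106.
Circular molecule, 3 cuts → 3 fragments:
  28–53 → 26 bp
  54–106 → 53 bp
  107–141 then 1–27 → 35 + 27 = 62 bp
Sorted largest to smallest: 62, 53, 26 bp.

62, 53, 26 bp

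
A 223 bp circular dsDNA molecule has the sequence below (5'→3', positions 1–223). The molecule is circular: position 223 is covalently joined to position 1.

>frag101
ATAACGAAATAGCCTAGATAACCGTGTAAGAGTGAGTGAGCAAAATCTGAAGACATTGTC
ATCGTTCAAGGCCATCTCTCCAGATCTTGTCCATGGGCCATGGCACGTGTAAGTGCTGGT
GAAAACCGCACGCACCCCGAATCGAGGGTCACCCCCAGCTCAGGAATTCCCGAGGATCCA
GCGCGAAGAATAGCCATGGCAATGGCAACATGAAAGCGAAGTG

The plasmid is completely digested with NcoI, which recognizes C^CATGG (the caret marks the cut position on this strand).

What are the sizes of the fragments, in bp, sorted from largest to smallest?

120, 96, 7 bp

NcoI sites (CCATGG) start at positions 91, 98, 194.
NcoI cuts after the first base of each site, so after positions 91, 98, 194.
Circular molecule, 3 cuts → 3 fragments:
  92–98 → 7 bp
  99–194 → 96 bp
  195–223 then 1–91 → 29 + 91 = 120 bp
Sorted largest to smallest: 120, 96, 7 bp.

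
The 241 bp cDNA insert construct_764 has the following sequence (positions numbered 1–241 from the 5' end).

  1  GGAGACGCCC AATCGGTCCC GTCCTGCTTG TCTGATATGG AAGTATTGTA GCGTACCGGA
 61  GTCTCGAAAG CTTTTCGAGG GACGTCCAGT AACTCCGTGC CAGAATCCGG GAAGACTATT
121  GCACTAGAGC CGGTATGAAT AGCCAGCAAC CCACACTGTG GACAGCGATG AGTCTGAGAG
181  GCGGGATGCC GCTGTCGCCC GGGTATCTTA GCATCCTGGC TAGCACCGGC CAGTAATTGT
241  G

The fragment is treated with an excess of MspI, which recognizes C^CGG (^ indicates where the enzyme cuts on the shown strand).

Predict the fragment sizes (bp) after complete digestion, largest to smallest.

69, 56, 51, 27, 23, 15 bp

MspI sites (CCGG) start at positions 56, 107, 130, 199, 226.
MspI cuts after the first base of each site, so after positions 56, 107, 130, 199, 226.
Linear molecule, 5 cuts → 6 fragments:
  1–56 → 56 bp
  57–107 → 51 bp
  108–130 → 23 bp
  131–199 → 69 bp
  200–226 → 27 bp
  227–241 → 15 bp
Sorted largest to smallest: 69, 56, 51, 27, 23, 15 bp.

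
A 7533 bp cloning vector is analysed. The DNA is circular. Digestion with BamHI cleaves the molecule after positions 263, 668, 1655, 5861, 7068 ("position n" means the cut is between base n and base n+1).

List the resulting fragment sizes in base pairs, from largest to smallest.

Circular molecule, 5 cuts → 5 fragments:
  668 − 263 = 405 bp
  1655 − 668 = 987 bp
  5861 − 1655 = 4206 bp
  7068 − 5861 = 1207 bp
  wrap: 7533 − 7068 + 263 = 728 bp
Sorted largest to smallest: 4206, 1207, 987, 728, 405 bp.

4206, 1207, 987, 728, 405 bp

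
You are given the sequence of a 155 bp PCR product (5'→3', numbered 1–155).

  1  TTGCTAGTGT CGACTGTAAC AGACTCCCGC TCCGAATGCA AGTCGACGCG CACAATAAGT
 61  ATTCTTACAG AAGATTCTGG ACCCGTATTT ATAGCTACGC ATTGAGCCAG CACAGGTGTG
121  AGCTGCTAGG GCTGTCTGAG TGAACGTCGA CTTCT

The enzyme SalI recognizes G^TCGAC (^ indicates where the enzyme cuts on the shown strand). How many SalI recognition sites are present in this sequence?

3

GTCGAC occurs starting at positions 9, 42, 146.
SalI cuts at 3 sites.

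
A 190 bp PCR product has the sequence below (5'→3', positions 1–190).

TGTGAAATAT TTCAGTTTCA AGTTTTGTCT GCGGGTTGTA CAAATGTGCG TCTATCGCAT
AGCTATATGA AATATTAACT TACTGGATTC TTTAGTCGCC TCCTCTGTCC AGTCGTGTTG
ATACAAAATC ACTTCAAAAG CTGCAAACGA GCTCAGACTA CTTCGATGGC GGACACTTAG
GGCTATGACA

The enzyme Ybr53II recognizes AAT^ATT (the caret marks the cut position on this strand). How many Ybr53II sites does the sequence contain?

2

AATATT occurs starting at positions 6, 71.
Ybr53II cuts at 2 sites.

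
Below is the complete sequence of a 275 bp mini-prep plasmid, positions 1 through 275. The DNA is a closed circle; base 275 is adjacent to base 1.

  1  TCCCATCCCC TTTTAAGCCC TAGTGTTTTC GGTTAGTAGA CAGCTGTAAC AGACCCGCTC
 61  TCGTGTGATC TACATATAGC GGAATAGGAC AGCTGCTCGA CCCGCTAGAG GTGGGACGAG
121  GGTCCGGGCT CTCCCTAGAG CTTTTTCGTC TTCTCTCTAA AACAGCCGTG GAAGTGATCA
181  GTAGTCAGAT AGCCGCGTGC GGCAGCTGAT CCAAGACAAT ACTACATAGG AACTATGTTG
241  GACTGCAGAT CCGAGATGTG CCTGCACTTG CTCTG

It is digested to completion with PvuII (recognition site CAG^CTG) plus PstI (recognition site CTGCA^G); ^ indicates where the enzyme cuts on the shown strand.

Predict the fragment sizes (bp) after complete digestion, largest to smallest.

PvuII sites (CAGCTG) start at positions 41, 90, 203.
PvuII cuts after base 3 of each site, so after positions 43, 92, 205.
The PstI site (CTGCAG) starts at position 243.
PstI cuts after base 5 of each site (before the last base), so after position 247.
Combined cut positions: 43, 92, 205, 247.
Circular molecule, 4 cuts → 4 fragments:
  44–92 → 49 bp
  93–205 → 113 bp
  206–247 → 42 bp
  248–275 then 1–43 → 28 + 43 = 71 bp
Sorted largest to smallest: 113, 71, 49, 42 bp.

113, 71, 49, 42 bp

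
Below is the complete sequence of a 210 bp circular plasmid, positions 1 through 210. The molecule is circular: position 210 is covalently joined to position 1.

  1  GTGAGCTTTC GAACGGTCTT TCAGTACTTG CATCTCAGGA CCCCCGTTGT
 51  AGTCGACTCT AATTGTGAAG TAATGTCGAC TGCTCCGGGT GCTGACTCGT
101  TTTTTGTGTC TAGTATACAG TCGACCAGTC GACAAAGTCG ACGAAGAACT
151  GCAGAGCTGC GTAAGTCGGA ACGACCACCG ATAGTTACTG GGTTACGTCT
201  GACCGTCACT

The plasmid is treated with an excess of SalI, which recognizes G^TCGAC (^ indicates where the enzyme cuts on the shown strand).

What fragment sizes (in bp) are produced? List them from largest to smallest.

SalI sites (GTCGAC) start at positions 52, 75, 120, 128, 137.
SalI cuts after the first base of each site, so after positions 52, 75, 120, 128, 137.
Circular molecule, 5 cuts → 5 fragments:
  53–75 → 23 bp
  76–120 → 45 bp
  121–128 → 8 bp
  129–137 → 9 bp
  138–210 then 1–52 → 73 + 52 = 125 bp
Sorted largest to smallest: 125, 45, 23, 9, 8 bp.

125, 45, 23, 9, 8 bp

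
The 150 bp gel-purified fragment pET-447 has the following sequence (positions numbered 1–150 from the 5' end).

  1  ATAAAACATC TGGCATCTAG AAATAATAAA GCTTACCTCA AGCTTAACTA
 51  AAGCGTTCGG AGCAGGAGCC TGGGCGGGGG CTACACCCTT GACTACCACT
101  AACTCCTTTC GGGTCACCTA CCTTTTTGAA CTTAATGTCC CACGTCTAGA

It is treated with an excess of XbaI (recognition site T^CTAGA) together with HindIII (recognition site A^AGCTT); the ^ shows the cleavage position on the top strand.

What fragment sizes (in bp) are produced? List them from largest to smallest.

XbaI sites (TCTAGA) start at positions 16, 145.
XbaI cuts after the first base of each site, so after positions 16, 145.
HindIII sites (AAGCTT) start at positions 29, 40.
HindIII cuts after the first base of each site, so after positions 29, 40.
Combined cut positions: 16, 29, 40, 145.
Linear molecule, 4 cuts → 5 fragments:
  1–16 → 16 bp
  17–29 → 13 bp
  30–40 → 11 bp
  41–145 → 105 bp
  146–150 → 5 bp
Sorted largest to smallest: 105, 16, 13, 11, 5 bp.

105, 16, 13, 11, 5 bp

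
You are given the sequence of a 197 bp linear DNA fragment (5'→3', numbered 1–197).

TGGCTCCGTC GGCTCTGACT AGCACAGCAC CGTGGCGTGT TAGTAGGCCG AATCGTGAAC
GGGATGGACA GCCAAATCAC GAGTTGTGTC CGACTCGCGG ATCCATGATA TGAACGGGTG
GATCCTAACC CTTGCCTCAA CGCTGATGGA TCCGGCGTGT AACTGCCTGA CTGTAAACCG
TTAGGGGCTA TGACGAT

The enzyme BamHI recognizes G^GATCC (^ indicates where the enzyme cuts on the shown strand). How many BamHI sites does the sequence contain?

3

GGATCC occurs starting at positions 99, 120, 148.
BamHI cuts at 3 sites.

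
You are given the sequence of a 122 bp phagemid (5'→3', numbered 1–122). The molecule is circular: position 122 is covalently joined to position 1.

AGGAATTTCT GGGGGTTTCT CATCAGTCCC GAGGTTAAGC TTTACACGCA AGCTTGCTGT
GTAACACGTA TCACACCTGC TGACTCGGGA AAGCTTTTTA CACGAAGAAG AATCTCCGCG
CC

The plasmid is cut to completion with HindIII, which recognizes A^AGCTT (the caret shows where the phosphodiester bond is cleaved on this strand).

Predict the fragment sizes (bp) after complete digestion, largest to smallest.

HindIII sites (AAGCTT) start at positions 37, 50, 91.
HindIII cuts after the first base of each site, so after positions 37, 50, 91.
Circular molecule, 3 cuts → 3 fragments:
  38–50 → 13 bp
  51–91 → 41 bp
  92–122 then 1–37 → 31 + 37 = 68 bp
Sorted largest to smallest: 68, 41, 13 bp.

68, 41, 13 bp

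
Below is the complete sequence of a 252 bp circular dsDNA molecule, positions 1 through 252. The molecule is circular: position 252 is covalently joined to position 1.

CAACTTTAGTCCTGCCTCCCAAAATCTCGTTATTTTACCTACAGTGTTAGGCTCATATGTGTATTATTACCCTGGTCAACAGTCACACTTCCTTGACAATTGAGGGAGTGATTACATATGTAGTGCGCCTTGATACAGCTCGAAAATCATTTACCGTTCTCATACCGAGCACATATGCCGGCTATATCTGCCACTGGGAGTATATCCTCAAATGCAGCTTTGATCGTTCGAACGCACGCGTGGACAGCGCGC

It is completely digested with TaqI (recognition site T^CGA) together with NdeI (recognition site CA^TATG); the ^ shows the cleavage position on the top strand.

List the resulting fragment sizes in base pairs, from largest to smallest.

TaqI sites (TCGA) start at positions 140, 228.
TaqI cuts after the first base of each site, so after positions 140, 228.
NdeI sites (CATATG) start at positions 54, 115, 172.
NdeI cuts after base 2 of each site, so after positions 55, 116, 173.
Combined cut positions: 55, 116, 140, 173, 228.
Circular molecule, 5 cuts → 5 fragments:
  56–116 → 61 bp
  117–140 → 24 bp
  141–173 → 33 bp
  174–228 → 55 bp
  229–252 then 1–55 → 24 + 55 = 79 bp
Sorted largest to smallest: 79, 61, 55, 33, 24 bp.

79, 61, 55, 33, 24 bp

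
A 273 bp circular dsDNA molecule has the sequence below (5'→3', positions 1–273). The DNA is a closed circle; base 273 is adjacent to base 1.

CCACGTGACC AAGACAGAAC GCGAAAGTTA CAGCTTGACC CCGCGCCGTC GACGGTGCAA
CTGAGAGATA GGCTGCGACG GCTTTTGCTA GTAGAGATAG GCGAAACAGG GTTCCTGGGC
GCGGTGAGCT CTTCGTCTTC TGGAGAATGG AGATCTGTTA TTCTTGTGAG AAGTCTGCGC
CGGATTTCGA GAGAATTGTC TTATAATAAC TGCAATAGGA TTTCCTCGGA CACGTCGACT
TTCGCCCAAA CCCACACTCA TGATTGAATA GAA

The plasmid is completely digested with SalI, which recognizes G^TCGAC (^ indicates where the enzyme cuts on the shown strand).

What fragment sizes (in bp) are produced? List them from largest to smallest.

SalI sites (GTCGAC) start at positions 48, 234.
SalI cuts after the first base of each site, so after positions 48, 234.
Circular molecule, 2 cuts → 2 fragments:
  49–234 → 186 bp
  235–273 then 1–48 → 39 + 48 = 87 bp
Sorted largest to smallest: 186, 87 bp.

186, 87 bp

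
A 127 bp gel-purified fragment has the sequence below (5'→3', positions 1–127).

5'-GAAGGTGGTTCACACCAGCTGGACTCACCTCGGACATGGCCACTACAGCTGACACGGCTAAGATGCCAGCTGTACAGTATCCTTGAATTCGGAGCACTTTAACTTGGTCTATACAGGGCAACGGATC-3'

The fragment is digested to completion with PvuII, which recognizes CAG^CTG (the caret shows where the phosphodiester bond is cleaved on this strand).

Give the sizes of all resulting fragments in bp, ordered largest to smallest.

PvuII sites (CAGCTG) start at positions 16, 46, 67.
PvuII cuts after base 3 of each site, so after positions 18, 48, 69.
Linear molecule, 3 cuts → 4 fragments:
  1–18 → 18 bp
  19–48 → 30 bp
  49–69 → 21 bp
  70–127 → 58 bp
Sorted largest to smallest: 58, 30, 21, 18 bp.

58, 30, 21, 18 bp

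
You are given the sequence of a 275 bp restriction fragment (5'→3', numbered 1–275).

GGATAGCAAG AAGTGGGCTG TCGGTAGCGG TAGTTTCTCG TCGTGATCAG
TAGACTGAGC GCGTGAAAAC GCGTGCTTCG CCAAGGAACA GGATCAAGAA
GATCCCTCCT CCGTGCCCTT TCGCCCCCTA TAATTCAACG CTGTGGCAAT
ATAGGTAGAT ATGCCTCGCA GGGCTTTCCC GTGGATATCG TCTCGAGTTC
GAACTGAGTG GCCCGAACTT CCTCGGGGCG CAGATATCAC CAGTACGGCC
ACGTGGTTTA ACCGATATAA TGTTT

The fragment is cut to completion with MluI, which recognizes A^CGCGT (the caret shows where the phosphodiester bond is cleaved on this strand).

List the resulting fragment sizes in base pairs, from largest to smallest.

The MluI site (ACGCGT) starts at position 69.
MluI cuts after the first base of each site, so after position 69.
Linear molecule, 1 cut → 2 fragments:
  1–69 → 69 bp
  70–275 → 206 bp
Sorted largest to smallest: 206, 69 bp.

206, 69 bp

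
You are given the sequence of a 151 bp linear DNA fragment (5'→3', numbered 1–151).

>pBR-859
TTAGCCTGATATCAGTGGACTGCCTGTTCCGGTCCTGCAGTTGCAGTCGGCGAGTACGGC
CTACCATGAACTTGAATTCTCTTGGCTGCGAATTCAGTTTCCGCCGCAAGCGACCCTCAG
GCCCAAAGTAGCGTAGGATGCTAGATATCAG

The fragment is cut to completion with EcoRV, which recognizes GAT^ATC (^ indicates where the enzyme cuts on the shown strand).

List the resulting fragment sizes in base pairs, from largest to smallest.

136, 10, 5 bp

EcoRV sites (GATATC) start at positions 8, 144.
EcoRV cuts after base 3 of each site, so after positions 10, 146.
Linear molecule, 2 cuts → 3 fragments:
  1–10 → 10 bp
  11–146 → 136 bp
  147–151 → 5 bp
Sorted largest to smallest: 136, 10, 5 bp.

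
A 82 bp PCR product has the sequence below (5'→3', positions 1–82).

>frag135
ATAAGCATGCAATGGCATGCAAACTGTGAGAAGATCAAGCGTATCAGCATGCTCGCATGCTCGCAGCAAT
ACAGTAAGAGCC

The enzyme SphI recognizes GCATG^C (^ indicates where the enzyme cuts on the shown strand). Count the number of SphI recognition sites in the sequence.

GCATGC occurs starting at positions 5, 15, 47, 55.
SphI cuts at 4 sites.

4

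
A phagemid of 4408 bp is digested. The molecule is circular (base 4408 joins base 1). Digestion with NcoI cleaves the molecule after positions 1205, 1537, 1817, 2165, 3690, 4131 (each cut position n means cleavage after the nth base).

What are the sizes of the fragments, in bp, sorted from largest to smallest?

1525, 1482, 441, 348, 332, 280 bp

Circular molecule, 6 cuts → 6 fragments:
  1537 − 1205 = 332 bp
  1817 − 1537 = 280 bp
  2165 − 1817 = 348 bp
  3690 − 2165 = 1525 bp
  4131 − 3690 = 441 bp
  wrap: 4408 − 4131 + 1205 = 1482 bp
Sorted largest to smallest: 1525, 1482, 441, 348, 332, 280 bp.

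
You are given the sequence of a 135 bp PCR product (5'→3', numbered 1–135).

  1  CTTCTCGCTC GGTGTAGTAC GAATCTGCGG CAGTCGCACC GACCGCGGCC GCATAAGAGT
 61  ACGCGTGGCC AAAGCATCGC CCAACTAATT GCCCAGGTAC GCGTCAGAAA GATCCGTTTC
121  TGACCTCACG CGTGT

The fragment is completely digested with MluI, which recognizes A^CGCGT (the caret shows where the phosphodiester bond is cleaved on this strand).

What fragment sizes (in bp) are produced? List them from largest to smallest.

61, 38, 29, 7 bp

MluI sites (ACGCGT) start at positions 61, 99, 128.
MluI cuts after the first base of each site, so after positions 61, 99, 128.
Linear molecule, 3 cuts → 4 fragments:
  1–61 → 61 bp
  62–99 → 38 bp
  100–128 → 29 bp
  129–135 → 7 bp
Sorted largest to smallest: 61, 38, 29, 7 bp.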